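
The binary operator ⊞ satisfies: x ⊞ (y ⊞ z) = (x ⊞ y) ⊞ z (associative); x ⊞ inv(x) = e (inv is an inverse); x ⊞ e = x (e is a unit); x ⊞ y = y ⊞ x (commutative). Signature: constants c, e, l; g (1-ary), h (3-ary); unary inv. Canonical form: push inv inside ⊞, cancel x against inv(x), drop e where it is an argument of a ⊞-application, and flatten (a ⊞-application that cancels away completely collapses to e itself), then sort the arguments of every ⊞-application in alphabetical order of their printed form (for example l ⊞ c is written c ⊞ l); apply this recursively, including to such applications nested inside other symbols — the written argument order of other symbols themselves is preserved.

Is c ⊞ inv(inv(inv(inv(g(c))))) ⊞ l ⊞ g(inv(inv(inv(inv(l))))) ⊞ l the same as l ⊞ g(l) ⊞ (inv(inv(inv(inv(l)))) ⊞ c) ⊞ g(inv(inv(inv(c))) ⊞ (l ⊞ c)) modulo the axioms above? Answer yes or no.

Answer: no — c ⊞ g(c) ⊞ g(l) ⊞ l ⊞ l vs c ⊞ g(l) ⊞ g(l) ⊞ l ⊞ l

Derivation:
Left:  c ⊞ inv(inv(inv(inv(g(c))))) ⊞ l ⊞ g(inv(inv(inv(inv(l))))) ⊞ l
  Push inv inside:  distribute inv over ⊞ and collapse double inv
  Collect:  c ⊞ g(c) ⊞ l ⊞ l ⊞ g(l)
  Order the arguments:  c ⊞ g(c) ⊞ g(l) ⊞ l ⊞ l
Right:  l ⊞ g(l) ⊞ (inv(inv(inv(inv(l)))) ⊞ c) ⊞ g(inv(inv(inv(c))) ⊞ (l ⊞ c))
  Push inv inside:  distribute inv over ⊞ and collapse double inv
  Collect terms:  l ⊞ l ⊞ g(l) ⊞ g(l) ⊞ c
  Sort arguments:  c ⊞ g(l) ⊞ g(l) ⊞ l ⊞ l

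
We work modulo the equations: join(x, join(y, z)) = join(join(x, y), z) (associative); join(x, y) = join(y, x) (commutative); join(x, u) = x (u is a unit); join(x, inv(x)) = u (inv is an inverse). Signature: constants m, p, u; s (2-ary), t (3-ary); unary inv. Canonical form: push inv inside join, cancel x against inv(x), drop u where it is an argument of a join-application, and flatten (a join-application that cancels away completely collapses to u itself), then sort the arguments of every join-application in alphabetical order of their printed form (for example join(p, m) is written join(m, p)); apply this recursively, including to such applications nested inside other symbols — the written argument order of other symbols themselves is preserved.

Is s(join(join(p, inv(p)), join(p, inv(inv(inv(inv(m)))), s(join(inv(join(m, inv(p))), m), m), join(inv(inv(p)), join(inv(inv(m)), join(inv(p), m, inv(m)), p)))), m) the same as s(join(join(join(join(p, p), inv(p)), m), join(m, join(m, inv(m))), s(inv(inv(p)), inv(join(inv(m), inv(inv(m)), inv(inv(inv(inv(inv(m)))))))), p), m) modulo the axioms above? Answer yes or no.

Answer: yes — both canonical forms are s(join(m, m, p, p, s(p, m)), m)

Derivation:
Left:  s(join(join(p, inv(p)), join(p, inv(inv(inv(inv(m)))), s(join(inv(join(m, inv(p))), m), m), join(inv(inv(p)), join(inv(inv(m)), join(inv(p), m, inv(m)), p)))), m)
  Descend into:  join(join(p, inv(p)), join(p, inv(inv(inv(inv(m)))), s(join(inv(join(m, inv(p))), m), m), join(inv(inv(p)), join(inv(inv(m)), join(inv(p), m, inv(m)), p))))
  Push inv inside:  distribute inv over join and collapse double inv
  Combine occurrences:  join(p, p, m, m, s(p, m))
  Order the arguments:  join(m, m, p, p, s(p, m))
  Rebuild:  s(join(m, m, p, p, s(p, m)), m)
Right:  s(join(join(join(join(p, p), inv(p)), m), join(m, join(m, inv(m))), s(inv(inv(p)), inv(join(inv(m), inv(inv(m)), inv(inv(inv(inv(inv(m)))))))), p), m)
  Descend into:  join(join(join(join(p, p), inv(p)), m), join(m, join(m, inv(m))), s(inv(inv(p)), inv(join(inv(m), inv(inv(m)), inv(inv(inv(inv(inv(m)))))))), p)
  Push inv inside:  distribute inv over join and collapse double inv
  Collect:  join(p, p, m, m, s(p, m))
  Order the arguments:  join(m, m, p, p, s(p, m))
  Reassemble:  s(join(m, m, p, p, s(p, m)), m)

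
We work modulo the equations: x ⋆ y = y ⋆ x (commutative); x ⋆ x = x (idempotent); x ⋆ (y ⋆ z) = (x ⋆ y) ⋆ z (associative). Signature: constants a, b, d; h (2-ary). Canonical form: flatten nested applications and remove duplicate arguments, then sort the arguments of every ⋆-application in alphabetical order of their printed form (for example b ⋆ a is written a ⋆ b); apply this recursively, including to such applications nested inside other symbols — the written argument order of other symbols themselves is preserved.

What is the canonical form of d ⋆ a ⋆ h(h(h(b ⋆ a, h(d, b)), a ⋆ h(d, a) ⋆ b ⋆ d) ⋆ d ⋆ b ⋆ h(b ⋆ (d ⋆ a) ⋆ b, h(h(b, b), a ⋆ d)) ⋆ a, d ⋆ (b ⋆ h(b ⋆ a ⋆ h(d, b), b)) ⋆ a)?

Answer: a ⋆ d ⋆ h(a ⋆ b ⋆ d ⋆ h(a ⋆ b ⋆ d, h(h(b, b), a ⋆ d)) ⋆ h(h(a ⋆ b, h(d, b)), a ⋆ b ⋆ d ⋆ h(d, a)), a ⋆ b ⋆ d ⋆ h(a ⋆ b ⋆ h(d, b), b))

Derivation:
Inside:  h(h(h(b ⋆ a, h(d, b)), a ⋆ h(d, a) ⋆ b ⋆ d) ⋆ d ⋆ b ⋆ h(b ⋆ (d ⋆ a) ⋆ b, h(h(b, b), a ⋆ d)) ⋆ a, d ⋆ (b ⋆ h(b ⋆ a ⋆ h(d, b), b)) ⋆ a)  →  h(a ⋆ b ⋆ d ⋆ h(a ⋆ b ⋆ d, h(h(b, b), a ⋆ d)) ⋆ h(h(a ⋆ b, h(d, b)), a ⋆ b ⋆ d ⋆ h(d, a)), a ⋆ b ⋆ d ⋆ h(a ⋆ b ⋆ h(d, b), b))
Sort arguments:  a ⋆ d ⋆ h(a ⋆ b ⋆ d ⋆ h(a ⋆ b ⋆ d, h(h(b, b), a ⋆ d)) ⋆ h(h(a ⋆ b, h(d, b)), a ⋆ b ⋆ d ⋆ h(d, a)), a ⋆ b ⋆ d ⋆ h(a ⋆ b ⋆ h(d, b), b))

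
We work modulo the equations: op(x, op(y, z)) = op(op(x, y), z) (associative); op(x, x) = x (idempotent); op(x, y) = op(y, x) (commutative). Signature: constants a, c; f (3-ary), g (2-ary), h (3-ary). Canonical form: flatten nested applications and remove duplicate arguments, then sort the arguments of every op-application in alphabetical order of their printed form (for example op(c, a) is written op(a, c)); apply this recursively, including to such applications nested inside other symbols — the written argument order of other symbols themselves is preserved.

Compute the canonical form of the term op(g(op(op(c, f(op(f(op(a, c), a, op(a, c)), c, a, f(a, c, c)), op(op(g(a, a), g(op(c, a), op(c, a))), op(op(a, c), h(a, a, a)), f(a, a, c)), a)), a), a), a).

Simplify inside:  g(op(op(c, f(op(f(op(a, c), a, op(a, c)), c, a, f(a, c, c)), op(op(g(a, a), g(op(c, a), op(c, a))), op(op(a, c), h(a, a, a)), f(a, a, c)), a)), a), a)  →  g(op(a, c, f(op(a, c, f(a, c, c), f(op(a, c), a, op(a, c))), op(a, c, f(a, a, c), g(a, a), g(op(a, c), op(a, c)), h(a, a, a)), a)), a)
Order the arguments:  op(a, g(op(a, c, f(op(a, c, f(a, c, c), f(op(a, c), a, op(a, c))), op(a, c, f(a, a, c), g(a, a), g(op(a, c), op(a, c)), h(a, a, a)), a)), a))

Answer: op(a, g(op(a, c, f(op(a, c, f(a, c, c), f(op(a, c), a, op(a, c))), op(a, c, f(a, a, c), g(a, a), g(op(a, c), op(a, c)), h(a, a, a)), a)), a))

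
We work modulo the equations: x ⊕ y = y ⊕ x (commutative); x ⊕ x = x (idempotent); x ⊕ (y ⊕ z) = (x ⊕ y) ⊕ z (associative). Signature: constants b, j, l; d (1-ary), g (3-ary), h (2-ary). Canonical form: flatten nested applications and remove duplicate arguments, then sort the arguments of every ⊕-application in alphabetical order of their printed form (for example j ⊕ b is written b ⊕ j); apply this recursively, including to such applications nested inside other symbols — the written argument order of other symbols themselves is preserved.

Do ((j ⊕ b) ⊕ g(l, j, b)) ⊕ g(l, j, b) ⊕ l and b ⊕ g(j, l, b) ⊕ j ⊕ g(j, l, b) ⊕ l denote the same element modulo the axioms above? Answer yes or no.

Left:  ((j ⊕ b) ⊕ g(l, j, b)) ⊕ g(l, j, b) ⊕ l
  Un-nest:  j ⊕ b ⊕ g(l, j, b) ⊕ g(l, j, b) ⊕ l
  Drop duplicates:  drop duplicate g(l, j, b)
  Sort arguments:  b ⊕ g(l, j, b) ⊕ j ⊕ l
Right:  b ⊕ g(j, l, b) ⊕ j ⊕ g(j, l, b) ⊕ l
  Deduplicate:  drop duplicate g(j, l, b)
  Sort arguments:  b ⊕ g(j, l, b) ⊕ j ⊕ l

Answer: no — b ⊕ g(l, j, b) ⊕ j ⊕ l vs b ⊕ g(j, l, b) ⊕ j ⊕ l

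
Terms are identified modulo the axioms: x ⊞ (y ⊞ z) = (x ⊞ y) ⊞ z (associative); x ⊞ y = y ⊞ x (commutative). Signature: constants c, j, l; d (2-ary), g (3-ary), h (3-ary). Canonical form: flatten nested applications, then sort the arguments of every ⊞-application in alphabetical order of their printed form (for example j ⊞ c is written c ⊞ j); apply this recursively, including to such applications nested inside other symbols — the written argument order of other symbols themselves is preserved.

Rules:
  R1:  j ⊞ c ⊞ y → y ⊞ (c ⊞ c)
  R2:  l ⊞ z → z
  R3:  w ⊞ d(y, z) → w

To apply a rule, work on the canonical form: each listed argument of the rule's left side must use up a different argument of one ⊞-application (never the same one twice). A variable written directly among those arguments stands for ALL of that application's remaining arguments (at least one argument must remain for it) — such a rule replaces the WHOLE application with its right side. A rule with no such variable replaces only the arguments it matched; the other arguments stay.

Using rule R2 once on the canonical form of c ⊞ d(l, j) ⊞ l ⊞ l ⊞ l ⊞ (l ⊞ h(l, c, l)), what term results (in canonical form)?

Canonical form:  c ⊞ d(l, j) ⊞ h(l, c, l) ⊞ l ⊞ l ⊞ l ⊞ l
Apply R2:  consuming l;  z := c ⊞ d(l, j) ⊞ h(l, c, l) ⊞ l ⊞ l ⊞ l
The extension variable absorbs all remaining arguments, so the whole application is rewritten.
New term:  c ⊞ d(l, j) ⊞ h(l, c, l) ⊞ l ⊞ l ⊞ l

Answer: c ⊞ d(l, j) ⊞ h(l, c, l) ⊞ l ⊞ l ⊞ l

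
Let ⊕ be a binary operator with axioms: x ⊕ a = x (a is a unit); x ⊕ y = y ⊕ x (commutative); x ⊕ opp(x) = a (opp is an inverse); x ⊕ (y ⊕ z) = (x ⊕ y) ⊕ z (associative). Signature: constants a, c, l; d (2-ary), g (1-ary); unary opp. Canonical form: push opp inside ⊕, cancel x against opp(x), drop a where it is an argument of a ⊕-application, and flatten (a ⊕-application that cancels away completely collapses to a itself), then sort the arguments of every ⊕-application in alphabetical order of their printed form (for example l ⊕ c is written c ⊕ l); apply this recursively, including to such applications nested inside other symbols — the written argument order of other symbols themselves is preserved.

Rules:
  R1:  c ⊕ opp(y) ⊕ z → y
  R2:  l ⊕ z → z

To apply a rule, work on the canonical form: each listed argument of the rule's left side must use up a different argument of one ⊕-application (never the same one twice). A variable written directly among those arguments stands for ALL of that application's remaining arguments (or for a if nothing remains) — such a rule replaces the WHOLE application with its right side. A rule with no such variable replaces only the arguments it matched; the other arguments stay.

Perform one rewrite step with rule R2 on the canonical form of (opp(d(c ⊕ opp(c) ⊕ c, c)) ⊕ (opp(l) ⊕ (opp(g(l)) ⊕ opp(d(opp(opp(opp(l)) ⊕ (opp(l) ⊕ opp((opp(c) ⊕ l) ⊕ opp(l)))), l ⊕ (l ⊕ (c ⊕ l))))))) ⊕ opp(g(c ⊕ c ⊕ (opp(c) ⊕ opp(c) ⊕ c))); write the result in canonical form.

Canonical form:  opp(d(c, c)) ⊕ opp(d(opp(c), c ⊕ l ⊕ l ⊕ l)) ⊕ opp(g(c)) ⊕ opp(g(l)) ⊕ opp(l)
R2 matches:  uses l;  z := c ⊕ l ⊕ l
Every leftover argument binds to the variable; the entire application is replaced.
Giving:  opp(d(c, c)) ⊕ opp(d(opp(c), c ⊕ l ⊕ l)) ⊕ opp(g(c)) ⊕ opp(g(l)) ⊕ opp(l)

Answer: opp(d(c, c)) ⊕ opp(d(opp(c), c ⊕ l ⊕ l)) ⊕ opp(g(c)) ⊕ opp(g(l)) ⊕ opp(l)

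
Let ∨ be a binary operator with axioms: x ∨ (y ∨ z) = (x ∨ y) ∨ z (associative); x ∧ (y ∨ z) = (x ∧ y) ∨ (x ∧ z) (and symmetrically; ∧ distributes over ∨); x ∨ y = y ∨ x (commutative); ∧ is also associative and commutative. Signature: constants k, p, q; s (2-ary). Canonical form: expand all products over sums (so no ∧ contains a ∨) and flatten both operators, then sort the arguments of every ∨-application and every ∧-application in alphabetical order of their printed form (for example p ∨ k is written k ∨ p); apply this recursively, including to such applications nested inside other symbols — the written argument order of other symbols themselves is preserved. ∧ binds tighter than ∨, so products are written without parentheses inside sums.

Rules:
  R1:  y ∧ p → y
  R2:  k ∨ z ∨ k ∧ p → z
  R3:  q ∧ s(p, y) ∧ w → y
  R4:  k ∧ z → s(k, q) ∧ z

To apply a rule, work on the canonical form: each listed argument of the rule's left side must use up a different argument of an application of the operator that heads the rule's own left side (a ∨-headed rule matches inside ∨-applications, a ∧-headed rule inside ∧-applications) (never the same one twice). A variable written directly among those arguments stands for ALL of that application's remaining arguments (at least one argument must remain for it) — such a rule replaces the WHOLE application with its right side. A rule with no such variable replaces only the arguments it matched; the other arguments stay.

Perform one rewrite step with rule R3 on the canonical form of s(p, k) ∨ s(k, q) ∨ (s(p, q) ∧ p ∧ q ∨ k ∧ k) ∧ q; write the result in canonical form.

Answer: k ∧ k ∧ q ∨ q ∨ s(k, q) ∨ s(p, k)

Derivation:
Canonical form:  k ∧ k ∧ q ∨ p ∧ q ∧ q ∧ s(p, q) ∨ s(k, q) ∨ s(p, k)
R3 matches:  uses q, s(p, q);  w := p ∧ q, y := q
Every leftover argument binds to the variable; the entire application is replaced.
Result:  k ∧ k ∧ q ∨ q ∨ s(k, q) ∨ s(p, k)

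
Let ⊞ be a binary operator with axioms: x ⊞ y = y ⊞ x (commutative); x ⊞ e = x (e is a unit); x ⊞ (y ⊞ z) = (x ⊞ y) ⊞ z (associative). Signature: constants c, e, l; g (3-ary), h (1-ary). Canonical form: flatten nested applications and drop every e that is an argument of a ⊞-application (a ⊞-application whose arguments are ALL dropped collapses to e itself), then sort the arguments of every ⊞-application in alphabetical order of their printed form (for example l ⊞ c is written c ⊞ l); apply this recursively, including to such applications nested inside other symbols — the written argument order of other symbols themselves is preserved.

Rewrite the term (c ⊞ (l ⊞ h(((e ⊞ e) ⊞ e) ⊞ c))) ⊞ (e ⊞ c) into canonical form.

Answer: c ⊞ c ⊞ h(c) ⊞ l

Derivation:
Un-nest:  c ⊞ l ⊞ h(((e ⊞ e) ⊞ e) ⊞ c) ⊞ e ⊞ c
Inside:  h(((e ⊞ e) ⊞ e) ⊞ c)  →  h(c)
Unit:  drop e
Sort:  c ⊞ c ⊞ h(c) ⊞ l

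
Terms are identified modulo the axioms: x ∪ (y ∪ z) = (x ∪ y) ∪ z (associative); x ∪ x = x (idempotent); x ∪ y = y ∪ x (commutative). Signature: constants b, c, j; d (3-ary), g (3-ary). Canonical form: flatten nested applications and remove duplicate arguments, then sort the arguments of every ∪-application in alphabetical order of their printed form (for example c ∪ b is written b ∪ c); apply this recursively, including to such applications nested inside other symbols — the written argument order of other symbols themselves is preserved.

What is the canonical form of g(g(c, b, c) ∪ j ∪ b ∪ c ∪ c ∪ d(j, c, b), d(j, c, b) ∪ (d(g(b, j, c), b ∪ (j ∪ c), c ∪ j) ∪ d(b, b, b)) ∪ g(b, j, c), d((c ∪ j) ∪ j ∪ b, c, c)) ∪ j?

Canonicalize subterm:  g(g(c, b, c) ∪ j ∪ b ∪ c ∪ c ∪ d(j, c, b), d(j, c, b) ∪ (d(g(b, j, c), b ∪ (j ∪ c), c ∪ j) ∪ d(b, b, b)) ∪ g(b, j, c), d((c ∪ j) ∪ j ∪ b, c, c))  →  g(b ∪ c ∪ d(j, c, b) ∪ g(c, b, c) ∪ j, d(b, b, b) ∪ d(g(b, j, c), b ∪ c ∪ j, c ∪ j) ∪ d(j, c, b) ∪ g(b, j, c), d(b ∪ c ∪ j, c, c))
Sort:  g(b ∪ c ∪ d(j, c, b) ∪ g(c, b, c) ∪ j, d(b, b, b) ∪ d(g(b, j, c), b ∪ c ∪ j, c ∪ j) ∪ d(j, c, b) ∪ g(b, j, c), d(b ∪ c ∪ j, c, c)) ∪ j

Answer: g(b ∪ c ∪ d(j, c, b) ∪ g(c, b, c) ∪ j, d(b, b, b) ∪ d(g(b, j, c), b ∪ c ∪ j, c ∪ j) ∪ d(j, c, b) ∪ g(b, j, c), d(b ∪ c ∪ j, c, c)) ∪ j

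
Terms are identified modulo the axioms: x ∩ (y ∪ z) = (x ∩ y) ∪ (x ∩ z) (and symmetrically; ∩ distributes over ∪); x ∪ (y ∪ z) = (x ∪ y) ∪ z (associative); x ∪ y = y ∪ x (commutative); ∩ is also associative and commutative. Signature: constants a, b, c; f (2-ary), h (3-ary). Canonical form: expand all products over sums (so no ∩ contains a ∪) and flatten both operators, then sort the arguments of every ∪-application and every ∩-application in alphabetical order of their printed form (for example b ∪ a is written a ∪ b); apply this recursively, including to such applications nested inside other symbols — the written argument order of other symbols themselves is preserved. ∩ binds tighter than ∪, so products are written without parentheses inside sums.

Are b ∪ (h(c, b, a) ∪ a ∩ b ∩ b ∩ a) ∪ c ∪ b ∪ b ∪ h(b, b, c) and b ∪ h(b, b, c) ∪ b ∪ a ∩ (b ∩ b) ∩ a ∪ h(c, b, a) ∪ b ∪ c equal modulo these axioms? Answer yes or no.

Left:  b ∪ (h(c, b, a) ∪ a ∩ b ∩ b ∩ a) ∪ c ∪ b ∪ b ∪ h(b, b, c)
  Un-nest:  b ∪ h(c, b, a) ∪ a ∩ a ∩ b ∩ b ∪ c ∪ b ∪ b ∪ h(b, b, c)
  Order the arguments:  a ∩ a ∩ b ∩ b ∪ b ∪ b ∪ b ∪ c ∪ h(b, b, c) ∪ h(c, b, a)
Right:  b ∪ h(b, b, c) ∪ b ∪ a ∩ (b ∩ b) ∩ a ∪ h(c, b, a) ∪ b ∪ c
  Flatten:  b ∪ h(b, b, c) ∪ b ∪ a ∩ a ∩ b ∩ b ∪ h(c, b, a) ∪ b ∪ c
  Sort:  a ∩ a ∩ b ∩ b ∪ b ∪ b ∪ b ∪ c ∪ h(b, b, c) ∪ h(c, b, a)

Answer: yes — both canonical forms are a ∩ a ∩ b ∩ b ∪ b ∪ b ∪ b ∪ c ∪ h(b, b, c) ∪ h(c, b, a)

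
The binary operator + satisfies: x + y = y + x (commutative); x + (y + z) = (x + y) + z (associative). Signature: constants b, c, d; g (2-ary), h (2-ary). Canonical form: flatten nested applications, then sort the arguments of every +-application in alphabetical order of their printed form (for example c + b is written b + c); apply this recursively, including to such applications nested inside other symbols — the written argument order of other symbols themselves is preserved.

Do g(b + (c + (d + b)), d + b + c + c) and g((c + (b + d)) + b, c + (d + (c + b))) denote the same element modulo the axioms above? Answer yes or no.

Left:  g(b + (c + (d + b)), d + b + c + c)
  Descend into:  b + (c + (d + b))
  Flatten:  b + c + d + b
  Sort:  b + b + c + d
  Rebuild:  g(b + b + c + d, b + c + c + d)
Right:  g((c + (b + d)) + b, c + (d + (c + b)))
  Descend into:  c + (d + (c + b))
  Un-nest:  c + d + c + b
  Sort:  b + c + c + d
  Put back:  g(b + b + c + d, b + c + c + d)

Answer: yes — both canonical forms are g(b + b + c + d, b + c + c + d)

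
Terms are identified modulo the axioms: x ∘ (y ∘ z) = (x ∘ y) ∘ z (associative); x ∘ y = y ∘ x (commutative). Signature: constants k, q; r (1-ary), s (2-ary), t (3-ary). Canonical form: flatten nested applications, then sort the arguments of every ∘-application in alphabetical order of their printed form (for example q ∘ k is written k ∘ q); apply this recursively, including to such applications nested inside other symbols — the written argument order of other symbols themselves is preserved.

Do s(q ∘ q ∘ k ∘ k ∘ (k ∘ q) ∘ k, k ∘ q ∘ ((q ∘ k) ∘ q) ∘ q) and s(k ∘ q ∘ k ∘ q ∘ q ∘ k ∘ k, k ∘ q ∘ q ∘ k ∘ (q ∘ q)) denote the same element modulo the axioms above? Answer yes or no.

Answer: yes — both canonical forms are s(k ∘ k ∘ k ∘ k ∘ q ∘ q ∘ q, k ∘ k ∘ q ∘ q ∘ q ∘ q)

Derivation:
Left:  s(q ∘ q ∘ k ∘ k ∘ (k ∘ q) ∘ k, k ∘ q ∘ ((q ∘ k) ∘ q) ∘ q)
  Work inside:  k ∘ q ∘ ((q ∘ k) ∘ q) ∘ q
  Flatten:  k ∘ q ∘ q ∘ k ∘ q ∘ q
  Sort:  k ∘ k ∘ q ∘ q ∘ q ∘ q
  Rebuild:  s(k ∘ k ∘ k ∘ k ∘ q ∘ q ∘ q, k ∘ k ∘ q ∘ q ∘ q ∘ q)
Right:  s(k ∘ q ∘ k ∘ q ∘ q ∘ k ∘ k, k ∘ q ∘ q ∘ k ∘ (q ∘ q))
  Work inside:  k ∘ q ∘ q ∘ k ∘ (q ∘ q)
  Merge nested applications:  k ∘ q ∘ q ∘ k ∘ q ∘ q
  Order the arguments:  k ∘ k ∘ q ∘ q ∘ q ∘ q
  Put back:  s(k ∘ k ∘ k ∘ k ∘ q ∘ q ∘ q, k ∘ k ∘ q ∘ q ∘ q ∘ q)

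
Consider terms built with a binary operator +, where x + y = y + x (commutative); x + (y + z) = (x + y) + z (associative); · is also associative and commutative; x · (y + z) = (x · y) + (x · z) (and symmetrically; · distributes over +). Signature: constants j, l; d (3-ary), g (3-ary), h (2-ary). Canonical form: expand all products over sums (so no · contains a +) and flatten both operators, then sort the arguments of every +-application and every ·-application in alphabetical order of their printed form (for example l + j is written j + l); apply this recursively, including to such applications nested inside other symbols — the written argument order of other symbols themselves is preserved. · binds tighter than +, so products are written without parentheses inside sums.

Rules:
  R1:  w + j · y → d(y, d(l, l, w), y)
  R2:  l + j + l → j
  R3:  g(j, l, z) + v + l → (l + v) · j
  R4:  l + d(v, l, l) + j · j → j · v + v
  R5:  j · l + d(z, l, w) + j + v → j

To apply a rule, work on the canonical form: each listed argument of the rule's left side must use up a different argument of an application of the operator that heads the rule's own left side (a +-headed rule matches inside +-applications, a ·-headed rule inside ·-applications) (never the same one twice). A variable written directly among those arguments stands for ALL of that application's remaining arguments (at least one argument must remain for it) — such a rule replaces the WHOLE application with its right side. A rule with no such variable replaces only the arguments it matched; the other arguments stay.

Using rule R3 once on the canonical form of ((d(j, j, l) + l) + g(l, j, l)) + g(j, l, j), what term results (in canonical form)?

Answer: d(j, j, l) · j + g(l, j, l) · j + j · l

Derivation:
Canonical form:  d(j, j, l) + g(j, l, j) + g(l, j, l) + l
R3 matches:  uses g(j, l, j), l;  v := d(j, j, l) + g(l, j, l), z := j
The variable takes the whole remainder — replace the entire application.
Giving:  d(j, j, l) · j + g(l, j, l) · j + j · l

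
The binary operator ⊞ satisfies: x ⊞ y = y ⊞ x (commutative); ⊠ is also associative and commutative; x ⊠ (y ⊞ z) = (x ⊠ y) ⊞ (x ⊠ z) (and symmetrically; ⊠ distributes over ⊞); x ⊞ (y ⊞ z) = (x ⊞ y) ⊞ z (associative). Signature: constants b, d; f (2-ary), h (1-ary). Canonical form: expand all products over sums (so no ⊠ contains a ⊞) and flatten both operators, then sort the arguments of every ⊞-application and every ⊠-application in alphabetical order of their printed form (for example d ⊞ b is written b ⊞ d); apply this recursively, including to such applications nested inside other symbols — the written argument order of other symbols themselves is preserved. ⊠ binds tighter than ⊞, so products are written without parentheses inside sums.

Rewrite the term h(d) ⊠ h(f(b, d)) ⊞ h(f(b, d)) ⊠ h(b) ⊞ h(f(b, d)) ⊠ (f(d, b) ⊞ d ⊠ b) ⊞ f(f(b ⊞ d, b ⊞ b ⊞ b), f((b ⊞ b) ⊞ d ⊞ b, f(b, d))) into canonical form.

Expand:  h(d) ⊠ h(f(b, d)) ⊞ h(b) ⊠ h(f(b, d)) ⊞ f(d, b) ⊠ h(f(b, d)) ⊞ b ⊠ d ⊠ h(f(b, d)) ⊞ f(f(b ⊞ d, b ⊞ b ⊞ b), f(b ⊞ b ⊞ b ⊞ d, f(b, d)))
Order the arguments:  b ⊠ d ⊠ h(f(b, d)) ⊞ f(d, b) ⊠ h(f(b, d)) ⊞ f(f(b ⊞ d, b ⊞ b ⊞ b), f(b ⊞ b ⊞ b ⊞ d, f(b, d))) ⊞ h(b) ⊠ h(f(b, d)) ⊞ h(d) ⊠ h(f(b, d))

Answer: b ⊠ d ⊠ h(f(b, d)) ⊞ f(d, b) ⊠ h(f(b, d)) ⊞ f(f(b ⊞ d, b ⊞ b ⊞ b), f(b ⊞ b ⊞ b ⊞ d, f(b, d))) ⊞ h(b) ⊠ h(f(b, d)) ⊞ h(d) ⊠ h(f(b, d))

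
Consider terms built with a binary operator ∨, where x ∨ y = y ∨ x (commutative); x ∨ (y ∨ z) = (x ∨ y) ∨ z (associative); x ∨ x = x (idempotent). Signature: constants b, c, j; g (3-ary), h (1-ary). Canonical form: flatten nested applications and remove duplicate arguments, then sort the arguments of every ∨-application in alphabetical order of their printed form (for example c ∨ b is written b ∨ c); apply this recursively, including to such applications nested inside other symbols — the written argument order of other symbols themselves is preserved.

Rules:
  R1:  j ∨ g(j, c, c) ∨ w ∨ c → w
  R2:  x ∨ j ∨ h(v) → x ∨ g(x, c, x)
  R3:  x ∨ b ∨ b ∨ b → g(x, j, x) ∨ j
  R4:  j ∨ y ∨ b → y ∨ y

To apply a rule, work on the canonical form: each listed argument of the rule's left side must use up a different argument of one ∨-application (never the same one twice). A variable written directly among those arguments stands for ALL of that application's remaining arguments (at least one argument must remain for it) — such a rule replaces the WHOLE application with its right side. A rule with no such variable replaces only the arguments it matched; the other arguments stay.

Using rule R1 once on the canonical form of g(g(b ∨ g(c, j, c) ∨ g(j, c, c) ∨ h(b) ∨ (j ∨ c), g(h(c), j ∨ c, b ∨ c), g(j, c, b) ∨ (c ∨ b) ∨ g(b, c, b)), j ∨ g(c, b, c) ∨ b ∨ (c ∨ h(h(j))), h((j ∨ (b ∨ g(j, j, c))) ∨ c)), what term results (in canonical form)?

Answer: g(g(b ∨ g(c, j, c) ∨ h(b), g(h(c), c ∨ j, b ∨ c), b ∨ c ∨ g(b, c, b) ∨ g(j, c, b)), b ∨ c ∨ g(c, b, c) ∨ h(h(j)) ∨ j, h(b ∨ c ∨ g(j, j, c) ∨ j))

Derivation:
Canonical form:  g(g(b ∨ c ∨ g(c, j, c) ∨ g(j, c, c) ∨ h(b) ∨ j, g(h(c), c ∨ j, b ∨ c), b ∨ c ∨ g(b, c, b) ∨ g(j, c, b)), b ∨ c ∨ g(c, b, c) ∨ h(h(j)) ∨ j, h(b ∨ c ∨ g(j, j, c) ∨ j))
R1 matches:  uses c, g(j, c, c), j;  w := b ∨ g(c, j, c) ∨ h(b)
Every leftover argument binds to the variable; the entire application is replaced.
Giving:  g(g(b ∨ g(c, j, c) ∨ h(b), g(h(c), c ∨ j, b ∨ c), b ∨ c ∨ g(b, c, b) ∨ g(j, c, b)), b ∨ c ∨ g(c, b, c) ∨ h(h(j)) ∨ j, h(b ∨ c ∨ g(j, j, c) ∨ j))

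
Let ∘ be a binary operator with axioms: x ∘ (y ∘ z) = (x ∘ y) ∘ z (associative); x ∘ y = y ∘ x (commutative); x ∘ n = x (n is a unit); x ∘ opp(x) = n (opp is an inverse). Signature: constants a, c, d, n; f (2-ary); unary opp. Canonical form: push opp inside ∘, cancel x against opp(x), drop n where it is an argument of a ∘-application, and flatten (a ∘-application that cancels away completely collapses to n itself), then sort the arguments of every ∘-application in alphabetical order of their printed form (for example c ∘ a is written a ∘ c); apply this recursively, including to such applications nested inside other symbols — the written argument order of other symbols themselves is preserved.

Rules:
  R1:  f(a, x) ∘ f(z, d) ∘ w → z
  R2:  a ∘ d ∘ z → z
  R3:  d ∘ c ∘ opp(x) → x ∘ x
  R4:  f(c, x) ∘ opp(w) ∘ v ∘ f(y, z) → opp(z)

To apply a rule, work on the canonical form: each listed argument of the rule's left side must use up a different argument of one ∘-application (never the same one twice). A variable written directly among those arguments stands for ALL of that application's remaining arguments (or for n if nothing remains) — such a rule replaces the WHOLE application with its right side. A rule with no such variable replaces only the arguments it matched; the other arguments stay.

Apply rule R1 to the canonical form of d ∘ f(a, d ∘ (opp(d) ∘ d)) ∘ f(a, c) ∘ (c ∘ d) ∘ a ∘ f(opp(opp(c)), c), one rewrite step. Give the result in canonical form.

Canonical form:  a ∘ c ∘ d ∘ d ∘ f(a, c) ∘ f(a, d) ∘ f(c, c)
Apply R1:  consuming f(a, c), f(a, d);  w := a ∘ c ∘ d ∘ d ∘ f(c, c), x := c, z := a
The variable takes the whole remainder — replace the entire application.
Giving:  a

Answer: a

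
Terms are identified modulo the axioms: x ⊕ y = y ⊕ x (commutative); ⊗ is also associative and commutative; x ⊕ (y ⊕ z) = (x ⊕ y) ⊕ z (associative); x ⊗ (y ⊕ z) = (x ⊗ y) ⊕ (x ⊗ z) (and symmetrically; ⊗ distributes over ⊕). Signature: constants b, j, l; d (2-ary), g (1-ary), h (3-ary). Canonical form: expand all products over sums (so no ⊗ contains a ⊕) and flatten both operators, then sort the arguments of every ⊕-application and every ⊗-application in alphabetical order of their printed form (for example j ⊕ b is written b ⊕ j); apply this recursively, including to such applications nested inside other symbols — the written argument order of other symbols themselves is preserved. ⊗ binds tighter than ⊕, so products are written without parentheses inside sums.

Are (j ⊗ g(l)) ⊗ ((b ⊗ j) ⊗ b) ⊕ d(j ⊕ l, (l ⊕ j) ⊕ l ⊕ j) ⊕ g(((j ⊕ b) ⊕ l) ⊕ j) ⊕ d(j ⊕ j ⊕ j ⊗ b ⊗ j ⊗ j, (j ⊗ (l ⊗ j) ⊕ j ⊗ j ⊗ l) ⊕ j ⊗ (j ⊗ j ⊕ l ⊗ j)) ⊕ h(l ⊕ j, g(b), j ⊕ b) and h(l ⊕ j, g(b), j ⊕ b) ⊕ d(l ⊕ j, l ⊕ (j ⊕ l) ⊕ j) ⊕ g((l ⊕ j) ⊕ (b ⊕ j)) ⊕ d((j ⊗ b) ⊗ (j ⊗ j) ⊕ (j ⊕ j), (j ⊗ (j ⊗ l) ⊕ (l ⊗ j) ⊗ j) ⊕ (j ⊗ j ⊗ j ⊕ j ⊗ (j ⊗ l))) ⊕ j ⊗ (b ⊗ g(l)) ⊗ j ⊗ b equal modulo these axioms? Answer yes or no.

Left:  (j ⊗ g(l)) ⊗ ((b ⊗ j) ⊗ b) ⊕ d(j ⊕ l, (l ⊕ j) ⊕ l ⊕ j) ⊕ g(((j ⊕ b) ⊕ l) ⊕ j) ⊕ d(j ⊕ j ⊕ j ⊗ b ⊗ j ⊗ j, (j ⊗ (l ⊗ j) ⊕ j ⊗ j ⊗ l) ⊕ j ⊗ (j ⊗ j ⊕ l ⊗ j)) ⊕ h(l ⊕ j, g(b), j ⊕ b)
  Expand products over sums:  b ⊗ b ⊗ g(l) ⊗ j ⊗ j ⊕ d(j ⊕ l, j ⊕ j ⊕ l ⊕ l) ⊕ g(b ⊕ j ⊕ j ⊕ l) ⊕ d(b ⊗ j ⊗ j ⊗ j ⊕ j ⊕ j, j ⊗ j ⊗ j ⊕ j ⊗ j ⊗ l ⊕ j ⊗ j ⊗ l ⊕ j ⊗ j ⊗ l) ⊕ h(j ⊕ l, g(b), b ⊕ j)
  Order the arguments:  b ⊗ b ⊗ g(l) ⊗ j ⊗ j ⊕ d(b ⊗ j ⊗ j ⊗ j ⊕ j ⊕ j, j ⊗ j ⊗ j ⊕ j ⊗ j ⊗ l ⊕ j ⊗ j ⊗ l ⊕ j ⊗ j ⊗ l) ⊕ d(j ⊕ l, j ⊕ j ⊕ l ⊕ l) ⊕ g(b ⊕ j ⊕ j ⊕ l) ⊕ h(j ⊕ l, g(b), b ⊕ j)
Right:  h(l ⊕ j, g(b), j ⊕ b) ⊕ d(l ⊕ j, l ⊕ (j ⊕ l) ⊕ j) ⊕ g((l ⊕ j) ⊕ (b ⊕ j)) ⊕ d((j ⊗ b) ⊗ (j ⊗ j) ⊕ (j ⊕ j), (j ⊗ (j ⊗ l) ⊕ (l ⊗ j) ⊗ j) ⊕ (j ⊗ j ⊗ j ⊕ j ⊗ (j ⊗ l))) ⊕ j ⊗ (b ⊗ g(l)) ⊗ j ⊗ b
  Merge nested applications:  h(j ⊕ l, g(b), b ⊕ j) ⊕ d(j ⊕ l, j ⊕ j ⊕ l ⊕ l) ⊕ g(b ⊕ j ⊕ j ⊕ l) ⊕ d(b ⊗ j ⊗ j ⊗ j ⊕ j ⊕ j, j ⊗ j ⊗ j ⊕ j ⊗ j ⊗ l ⊕ j ⊗ j ⊗ l ⊕ j ⊗ j ⊗ l) ⊕ b ⊗ b ⊗ g(l) ⊗ j ⊗ j
  Order the arguments:  b ⊗ b ⊗ g(l) ⊗ j ⊗ j ⊕ d(b ⊗ j ⊗ j ⊗ j ⊕ j ⊕ j, j ⊗ j ⊗ j ⊕ j ⊗ j ⊗ l ⊕ j ⊗ j ⊗ l ⊕ j ⊗ j ⊗ l) ⊕ d(j ⊕ l, j ⊕ j ⊕ l ⊕ l) ⊕ g(b ⊕ j ⊕ j ⊕ l) ⊕ h(j ⊕ l, g(b), b ⊕ j)

Answer: yes — both canonical forms are b ⊗ b ⊗ g(l) ⊗ j ⊗ j ⊕ d(b ⊗ j ⊗ j ⊗ j ⊕ j ⊕ j, j ⊗ j ⊗ j ⊕ j ⊗ j ⊗ l ⊕ j ⊗ j ⊗ l ⊕ j ⊗ j ⊗ l) ⊕ d(j ⊕ l, j ⊕ j ⊕ l ⊕ l) ⊕ g(b ⊕ j ⊕ j ⊕ l) ⊕ h(j ⊕ l, g(b), b ⊕ j)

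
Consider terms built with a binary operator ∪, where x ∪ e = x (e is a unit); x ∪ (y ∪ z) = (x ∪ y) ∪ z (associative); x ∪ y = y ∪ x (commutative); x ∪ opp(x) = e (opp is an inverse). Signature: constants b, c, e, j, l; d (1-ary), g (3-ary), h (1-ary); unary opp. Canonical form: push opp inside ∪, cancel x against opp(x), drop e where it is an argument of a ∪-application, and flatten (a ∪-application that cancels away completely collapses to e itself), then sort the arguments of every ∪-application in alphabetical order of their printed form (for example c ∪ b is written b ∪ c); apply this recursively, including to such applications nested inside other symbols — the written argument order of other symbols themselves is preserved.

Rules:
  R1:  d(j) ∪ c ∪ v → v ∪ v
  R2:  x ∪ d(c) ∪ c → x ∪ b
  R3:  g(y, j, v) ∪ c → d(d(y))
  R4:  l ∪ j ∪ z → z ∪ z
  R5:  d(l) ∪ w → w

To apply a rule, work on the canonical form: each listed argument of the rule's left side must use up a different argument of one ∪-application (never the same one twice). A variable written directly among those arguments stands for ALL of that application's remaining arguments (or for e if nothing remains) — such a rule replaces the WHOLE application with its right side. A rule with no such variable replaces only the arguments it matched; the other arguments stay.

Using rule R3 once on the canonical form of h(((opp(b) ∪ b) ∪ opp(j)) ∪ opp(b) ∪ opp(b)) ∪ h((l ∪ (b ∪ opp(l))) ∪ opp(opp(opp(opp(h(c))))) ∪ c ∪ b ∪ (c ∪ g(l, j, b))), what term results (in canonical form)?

Canonical form:  h(b ∪ b ∪ c ∪ c ∪ g(l, j, b) ∪ h(c)) ∪ h(opp(b) ∪ opp(b) ∪ opp(j))
Match R3:  consume c, g(l, j, b);  v := b, y := l
Result:  h(b ∪ b ∪ c ∪ d(d(l)) ∪ h(c)) ∪ h(opp(b) ∪ opp(b) ∪ opp(j))

Answer: h(b ∪ b ∪ c ∪ d(d(l)) ∪ h(c)) ∪ h(opp(b) ∪ opp(b) ∪ opp(j))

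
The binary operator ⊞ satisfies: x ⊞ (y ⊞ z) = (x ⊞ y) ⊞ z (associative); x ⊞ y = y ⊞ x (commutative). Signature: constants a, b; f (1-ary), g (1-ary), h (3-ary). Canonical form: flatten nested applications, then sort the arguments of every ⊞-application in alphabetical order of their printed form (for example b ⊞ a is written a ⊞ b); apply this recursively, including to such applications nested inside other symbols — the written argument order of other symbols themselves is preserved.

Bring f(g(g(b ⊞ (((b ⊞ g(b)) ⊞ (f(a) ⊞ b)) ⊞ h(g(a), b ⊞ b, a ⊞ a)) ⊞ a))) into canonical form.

Focus inside:  b ⊞ (((b ⊞ g(b)) ⊞ (f(a) ⊞ b)) ⊞ h(g(a), b ⊞ b, a ⊞ a)) ⊞ a
Un-nest:  b ⊞ b ⊞ g(b) ⊞ f(a) ⊞ b ⊞ h(g(a), b ⊞ b, a ⊞ a) ⊞ a
Order the arguments:  a ⊞ b ⊞ b ⊞ b ⊞ f(a) ⊞ g(b) ⊞ h(g(a), b ⊞ b, a ⊞ a)
Put back:  f(g(g(a ⊞ b ⊞ b ⊞ b ⊞ f(a) ⊞ g(b) ⊞ h(g(a), b ⊞ b, a ⊞ a))))

Answer: f(g(g(a ⊞ b ⊞ b ⊞ b ⊞ f(a) ⊞ g(b) ⊞ h(g(a), b ⊞ b, a ⊞ a))))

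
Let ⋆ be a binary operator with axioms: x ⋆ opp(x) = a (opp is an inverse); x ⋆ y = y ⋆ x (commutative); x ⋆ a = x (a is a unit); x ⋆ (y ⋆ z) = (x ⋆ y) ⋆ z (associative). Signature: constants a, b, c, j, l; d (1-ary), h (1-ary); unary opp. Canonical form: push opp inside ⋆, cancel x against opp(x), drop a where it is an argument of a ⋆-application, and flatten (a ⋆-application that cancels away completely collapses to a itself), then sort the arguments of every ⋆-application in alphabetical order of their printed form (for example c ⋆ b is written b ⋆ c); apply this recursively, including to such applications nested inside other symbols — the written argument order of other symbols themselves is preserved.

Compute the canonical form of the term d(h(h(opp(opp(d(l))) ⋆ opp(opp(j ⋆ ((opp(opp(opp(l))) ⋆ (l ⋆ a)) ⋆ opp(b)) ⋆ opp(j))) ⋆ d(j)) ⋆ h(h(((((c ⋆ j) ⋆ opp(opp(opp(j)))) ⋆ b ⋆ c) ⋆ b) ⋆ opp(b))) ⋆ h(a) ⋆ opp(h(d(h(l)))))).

Descend into:  h(opp(opp(d(l))) ⋆ opp(opp(j ⋆ ((opp(opp(opp(l))) ⋆ (l ⋆ a)) ⋆ opp(b)) ⋆ opp(j))) ⋆ d(j)) ⋆ h(h(((((c ⋆ j) ⋆ opp(opp(opp(j)))) ⋆ b ⋆ c) ⋆ b) ⋆ opp(b))) ⋆ h(a) ⋆ opp(h(d(h(l))))
Push opp inside:  distribute opp over ⋆ and collapse double opp
Combine occurrences:  h(d(j) ⋆ d(l) ⋆ opp(b)) ⋆ h(h(b ⋆ c ⋆ c)) ⋆ h(a) ⋆ opp(h(d(h(l))))
Order the arguments:  h(a) ⋆ h(d(j) ⋆ d(l) ⋆ opp(b)) ⋆ h(h(b ⋆ c ⋆ c)) ⋆ opp(h(d(h(l))))
Reassemble:  d(h(h(a) ⋆ h(d(j) ⋆ d(l) ⋆ opp(b)) ⋆ h(h(b ⋆ c ⋆ c)) ⋆ opp(h(d(h(l))))))

Answer: d(h(h(a) ⋆ h(d(j) ⋆ d(l) ⋆ opp(b)) ⋆ h(h(b ⋆ c ⋆ c)) ⋆ opp(h(d(h(l))))))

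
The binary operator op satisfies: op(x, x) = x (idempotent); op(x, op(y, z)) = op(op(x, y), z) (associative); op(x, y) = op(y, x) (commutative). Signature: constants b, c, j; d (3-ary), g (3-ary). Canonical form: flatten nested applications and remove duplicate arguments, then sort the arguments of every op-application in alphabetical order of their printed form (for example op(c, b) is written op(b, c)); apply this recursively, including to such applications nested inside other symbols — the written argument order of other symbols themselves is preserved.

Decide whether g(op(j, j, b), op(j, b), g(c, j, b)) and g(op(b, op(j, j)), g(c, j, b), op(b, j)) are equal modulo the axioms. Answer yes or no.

Answer: no — g(op(b, j), op(b, j), g(c, j, b)) vs g(op(b, j), g(c, j, b), op(b, j))

Derivation:
Left:  g(op(j, j, b), op(j, b), g(c, j, b))
  Descend into:  op(j, j, b)
  Drop duplicates:  drop duplicate j
  Sort:  op(b, j)
  Put back:  g(op(b, j), op(b, j), g(c, j, b))
Right:  g(op(b, op(j, j)), g(c, j, b), op(b, j))
  Focus inside:  op(b, op(j, j))
  Flatten:  op(b, j, j)
  Deduplicate:  drop duplicate j
  Sort arguments:  op(b, j)
  Put back:  g(op(b, j), g(c, j, b), op(b, j))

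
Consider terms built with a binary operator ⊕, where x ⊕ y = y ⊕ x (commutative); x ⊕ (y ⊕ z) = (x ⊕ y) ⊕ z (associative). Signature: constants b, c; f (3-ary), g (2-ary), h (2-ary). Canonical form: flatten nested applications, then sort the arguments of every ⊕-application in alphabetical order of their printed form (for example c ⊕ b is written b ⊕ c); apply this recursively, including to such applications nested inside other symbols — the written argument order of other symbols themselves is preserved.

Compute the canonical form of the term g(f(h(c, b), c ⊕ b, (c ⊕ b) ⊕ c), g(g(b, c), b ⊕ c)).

Answer: g(f(h(c, b), b ⊕ c, b ⊕ c ⊕ c), g(g(b, c), b ⊕ c))

Derivation:
Work inside:  (c ⊕ b) ⊕ c
Flatten:  c ⊕ b ⊕ c
Order the arguments:  b ⊕ c ⊕ c
Reassemble:  g(f(h(c, b), b ⊕ c, b ⊕ c ⊕ c), g(g(b, c), b ⊕ c))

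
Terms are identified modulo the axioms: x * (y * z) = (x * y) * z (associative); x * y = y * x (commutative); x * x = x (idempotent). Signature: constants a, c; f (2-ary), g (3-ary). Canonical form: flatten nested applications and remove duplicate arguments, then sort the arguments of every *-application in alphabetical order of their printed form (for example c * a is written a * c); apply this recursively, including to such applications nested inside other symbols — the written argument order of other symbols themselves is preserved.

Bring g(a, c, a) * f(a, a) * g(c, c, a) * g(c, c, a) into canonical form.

Answer: f(a, a) * g(a, c, a) * g(c, c, a)

Derivation:
Deduplicate:  drop duplicate g(c, c, a)
Sort arguments:  f(a, a) * g(a, c, a) * g(c, c, a)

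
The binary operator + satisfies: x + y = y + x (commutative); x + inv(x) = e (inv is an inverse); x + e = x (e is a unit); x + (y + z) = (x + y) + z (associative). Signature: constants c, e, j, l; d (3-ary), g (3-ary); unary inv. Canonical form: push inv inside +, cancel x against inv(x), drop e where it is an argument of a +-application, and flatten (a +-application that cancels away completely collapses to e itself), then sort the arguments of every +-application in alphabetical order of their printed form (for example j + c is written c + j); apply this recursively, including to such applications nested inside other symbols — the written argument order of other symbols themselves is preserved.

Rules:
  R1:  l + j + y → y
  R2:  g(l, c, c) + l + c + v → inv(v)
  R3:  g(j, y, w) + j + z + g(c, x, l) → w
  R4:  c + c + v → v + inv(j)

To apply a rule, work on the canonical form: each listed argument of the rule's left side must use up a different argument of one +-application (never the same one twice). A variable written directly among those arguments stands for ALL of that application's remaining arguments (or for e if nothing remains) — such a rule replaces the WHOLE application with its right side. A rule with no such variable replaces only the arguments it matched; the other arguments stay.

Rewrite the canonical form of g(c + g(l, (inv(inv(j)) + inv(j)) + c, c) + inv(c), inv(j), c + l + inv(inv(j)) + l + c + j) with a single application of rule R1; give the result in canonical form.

Canonical form:  g(g(l, c, c), inv(j), c + c + j + j + l + l)
Apply R1:  consuming j, l;  y := c + c + j + l
The variable takes the whole remainder — replace the entire application.
Result:  g(g(l, c, c), inv(j), c + c + j + l)

Answer: g(g(l, c, c), inv(j), c + c + j + l)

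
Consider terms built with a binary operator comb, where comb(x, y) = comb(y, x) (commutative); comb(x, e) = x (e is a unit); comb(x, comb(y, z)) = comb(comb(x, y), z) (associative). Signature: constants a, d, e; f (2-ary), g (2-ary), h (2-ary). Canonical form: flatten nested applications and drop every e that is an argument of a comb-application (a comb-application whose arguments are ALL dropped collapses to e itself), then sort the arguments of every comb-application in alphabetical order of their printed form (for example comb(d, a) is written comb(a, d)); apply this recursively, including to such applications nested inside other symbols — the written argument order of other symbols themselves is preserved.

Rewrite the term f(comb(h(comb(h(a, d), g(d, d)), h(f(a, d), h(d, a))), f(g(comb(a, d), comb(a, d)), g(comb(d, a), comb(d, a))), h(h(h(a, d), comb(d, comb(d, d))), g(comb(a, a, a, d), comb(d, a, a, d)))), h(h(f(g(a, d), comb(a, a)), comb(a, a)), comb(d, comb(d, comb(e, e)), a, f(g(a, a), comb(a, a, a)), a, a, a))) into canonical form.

Answer: f(comb(f(g(comb(a, d), comb(a, d)), g(comb(a, d), comb(a, d))), h(comb(g(d, d), h(a, d)), h(f(a, d), h(d, a))), h(h(h(a, d), comb(d, d, d)), g(comb(a, a, a, d), comb(a, a, d, d)))), h(h(f(g(a, d), comb(a, a)), comb(a, a)), comb(a, a, a, a, d, d, f(g(a, a), comb(a, a, a)))))

Derivation:
Descend into:  comb(h(comb(h(a, d), g(d, d)), h(f(a, d), h(d, a))), f(g(comb(a, d), comb(a, d)), g(comb(d, a), comb(d, a))), h(h(h(a, d), comb(d, comb(d, d))), g(comb(a, a, a, d), comb(d, a, a, d))))
Canonicalize subterm:  h(comb(h(a, d), g(d, d)), h(f(a, d), h(d, a)))  →  h(comb(g(d, d), h(a, d)), h(f(a, d), h(d, a)))
Simplify inside:  f(g(comb(a, d), comb(a, d)), g(comb(d, a), comb(d, a)))  →  f(g(comb(a, d), comb(a, d)), g(comb(a, d), comb(a, d)))
Inside:  h(h(h(a, d), comb(d, comb(d, d))), g(comb(a, a, a, d), comb(d, a, a, d)))  →  h(h(h(a, d), comb(d, d, d)), g(comb(a, a, a, d), comb(a, a, d, d)))
Sort:  comb(f(g(comb(a, d), comb(a, d)), g(comb(a, d), comb(a, d))), h(comb(g(d, d), h(a, d)), h(f(a, d), h(d, a))), h(h(h(a, d), comb(d, d, d)), g(comb(a, a, a, d), comb(a, a, d, d))))
Reassemble:  f(comb(f(g(comb(a, d), comb(a, d)), g(comb(a, d), comb(a, d))), h(comb(g(d, d), h(a, d)), h(f(a, d), h(d, a))), h(h(h(a, d), comb(d, d, d)), g(comb(a, a, a, d), comb(a, a, d, d)))), h(h(f(g(a, d), comb(a, a)), comb(a, a)), comb(a, a, a, a, d, d, f(g(a, a), comb(a, a, a)))))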